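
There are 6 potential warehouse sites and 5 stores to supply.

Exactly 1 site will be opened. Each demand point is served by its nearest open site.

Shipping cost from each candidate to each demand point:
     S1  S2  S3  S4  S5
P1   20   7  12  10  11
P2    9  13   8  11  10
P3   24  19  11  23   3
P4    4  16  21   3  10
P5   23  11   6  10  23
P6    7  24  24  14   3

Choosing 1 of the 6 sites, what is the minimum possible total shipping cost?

51

Open {P2}.
  S1→P2 9, S2→P2 13, S3→P2 8, S4→P2 11, S5→P2 10  ⇒ total 51.
Compare {P4}: total 54.
Compare {P1}: total 60.
No size-1 selection does better; minimum is 51.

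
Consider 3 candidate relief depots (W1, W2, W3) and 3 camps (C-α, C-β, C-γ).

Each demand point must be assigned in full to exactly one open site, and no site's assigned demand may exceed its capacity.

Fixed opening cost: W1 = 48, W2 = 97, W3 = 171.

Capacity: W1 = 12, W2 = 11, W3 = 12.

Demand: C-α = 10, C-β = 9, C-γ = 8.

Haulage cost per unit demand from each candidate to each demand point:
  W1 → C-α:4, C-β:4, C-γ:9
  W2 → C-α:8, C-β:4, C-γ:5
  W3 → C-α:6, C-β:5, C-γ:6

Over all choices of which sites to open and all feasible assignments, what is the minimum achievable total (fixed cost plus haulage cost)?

Open {W1, W2, W3}; cheapest assignment that respects the capacities:
  W1 (cap 12, load 10): C-α — cost 10×4 = 40
  W2 (cap 11, load 9): C-β — cost 9×4 = 36
  W3 (cap 12, load 8): C-γ — cost 8×6 = 48
  Shipping 124, fixed 316 → total 440.
  Any other capacity-feasible assignment to {W1, W2, W3} ships for at least 124.
Total demand is 27 and no other set of sites has combined capacity ≥ 27, so {W1, W2, W3} is the only feasible choice of open sites. Minimum: 440.

440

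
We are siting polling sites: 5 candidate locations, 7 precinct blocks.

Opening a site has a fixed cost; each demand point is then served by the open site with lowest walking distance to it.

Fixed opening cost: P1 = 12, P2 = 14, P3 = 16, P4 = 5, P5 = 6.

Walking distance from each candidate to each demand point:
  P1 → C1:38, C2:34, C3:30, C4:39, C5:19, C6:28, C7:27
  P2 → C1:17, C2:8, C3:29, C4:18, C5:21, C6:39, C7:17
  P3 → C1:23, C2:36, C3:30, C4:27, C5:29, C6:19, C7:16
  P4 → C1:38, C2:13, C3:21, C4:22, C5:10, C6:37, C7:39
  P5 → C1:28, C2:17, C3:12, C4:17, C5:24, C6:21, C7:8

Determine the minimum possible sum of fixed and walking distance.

118

Open {P2, P4, P5}: assign each demand point to its cheapest open site.
  C1→P2 17, C2→P2 8, C3→P5 12, C4→P5 17, C5→P4 10, C6→P5 21, C7→P5 8
  walking distance 93, fixed 25 → total 118.
Compare {P4, P5}: walking distance 109 + fixed 11 = 120.
Compare {P2, P5}: walking distance 104 + fixed 20 = 124.
Compare {P3, P4, P5}: walking distance 102 + fixed 27 = 129.
All other subsets cost ≥ 120. Minimum total cost: 118.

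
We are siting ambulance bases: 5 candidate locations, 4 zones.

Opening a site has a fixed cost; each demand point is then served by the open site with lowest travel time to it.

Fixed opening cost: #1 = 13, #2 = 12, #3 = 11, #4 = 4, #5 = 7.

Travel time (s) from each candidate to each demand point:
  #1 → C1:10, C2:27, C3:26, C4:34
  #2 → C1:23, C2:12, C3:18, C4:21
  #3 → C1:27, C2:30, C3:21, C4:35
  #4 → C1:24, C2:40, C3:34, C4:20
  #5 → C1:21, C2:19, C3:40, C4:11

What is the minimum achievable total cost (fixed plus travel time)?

81

Open {#2, #5}: assign each demand point to its cheapest open site.
  C1→#5 21, C2→#2 12, C3→#2 18, C4→#5 11
  travel time 62, fixed 19 → total 81.
Compare {#1, #2, #5}: travel time 51 + fixed 32 = 83.
Compare {#2, #4, #5}: travel time 62 + fixed 23 = 85.
Compare {#2}: travel time 74 + fixed 12 = 86.
All other subsets cost ≥ 83. Minimum total cost: 81.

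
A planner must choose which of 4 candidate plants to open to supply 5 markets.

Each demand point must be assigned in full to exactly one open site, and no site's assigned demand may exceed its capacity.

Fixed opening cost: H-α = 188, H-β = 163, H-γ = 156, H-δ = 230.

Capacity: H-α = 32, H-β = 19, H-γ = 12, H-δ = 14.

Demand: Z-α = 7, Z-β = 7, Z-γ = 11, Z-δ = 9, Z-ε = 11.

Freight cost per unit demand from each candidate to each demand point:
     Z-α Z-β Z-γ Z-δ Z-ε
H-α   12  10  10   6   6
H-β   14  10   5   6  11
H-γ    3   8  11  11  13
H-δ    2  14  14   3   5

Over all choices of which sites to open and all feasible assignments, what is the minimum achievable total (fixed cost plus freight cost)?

Open {H-α, H-β}; cheapest assignment that respects the capacities:
  H-α (cap 32, load 27): Z-α, Z-δ, Z-ε — cost 7×12 + 9×6 + 11×6 = 204
  H-β (cap 19, load 18): Z-β, Z-γ — cost 7×10 + 11×5 = 125
  Shipping 329, fixed 351 → total 680.
  Any other capacity-feasible assignment to {H-α, H-β} ships for at least 329.
Compare {H-α, H-δ}: its best feasible assignment gives total 760.
Compare {H-α, H-β, H-γ}: its best feasible assignment gives total 773.
Every other set of open sites that can feasibly serve all demand totals ≥ 760 even under its best assignment. Minimum: 680.

680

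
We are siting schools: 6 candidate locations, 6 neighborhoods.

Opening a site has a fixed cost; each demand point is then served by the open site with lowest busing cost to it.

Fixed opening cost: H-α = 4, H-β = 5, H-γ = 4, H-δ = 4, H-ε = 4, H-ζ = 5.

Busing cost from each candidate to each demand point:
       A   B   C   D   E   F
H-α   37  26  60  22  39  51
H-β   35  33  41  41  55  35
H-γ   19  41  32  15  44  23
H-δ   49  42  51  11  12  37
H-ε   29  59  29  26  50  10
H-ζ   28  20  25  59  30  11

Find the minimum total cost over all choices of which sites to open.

Open {H-γ, H-δ, H-ζ}: assign each demand point to its cheapest open site.
  A→H-γ 19, B→H-ζ 20, C→H-ζ 25, D→H-δ 11, E→H-δ 12, F→H-ζ 11
  busing cost 98, fixed 13 → total 111.
Compare {H-γ, H-δ, H-ε, H-ζ}: busing cost 97 + fixed 17 = 114.
Compare {H-α, H-γ, H-δ, H-ζ}: busing cost 98 + fixed 17 = 115.
Compare {H-δ, H-ζ}: busing cost 107 + fixed 9 = 116.
All other subsets cost ≥ 114. Minimum total cost: 111.

111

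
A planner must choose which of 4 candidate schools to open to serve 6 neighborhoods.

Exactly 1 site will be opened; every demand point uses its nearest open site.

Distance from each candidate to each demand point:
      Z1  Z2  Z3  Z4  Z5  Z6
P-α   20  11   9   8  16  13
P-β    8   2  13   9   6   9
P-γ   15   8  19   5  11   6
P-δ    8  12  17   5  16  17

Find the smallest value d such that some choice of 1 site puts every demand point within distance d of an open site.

13

Open {P-β}.
  Farthest demand point is Z3 at distance 13 (to P-β); all others are ≤ 13.
With {P-δ} the worst case is 17.
With {P-γ} the worst case is 19.
No size-1 selection achieves below 13.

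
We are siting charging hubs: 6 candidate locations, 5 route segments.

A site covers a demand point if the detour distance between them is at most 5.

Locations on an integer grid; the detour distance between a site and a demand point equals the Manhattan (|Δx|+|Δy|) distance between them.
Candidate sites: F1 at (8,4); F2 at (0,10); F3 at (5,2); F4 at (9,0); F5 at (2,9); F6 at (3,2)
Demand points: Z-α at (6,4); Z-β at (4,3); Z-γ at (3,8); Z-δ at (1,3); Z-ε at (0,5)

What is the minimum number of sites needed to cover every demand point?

Coverage sets (demand points within 5 of each site):
  F1: {Z-α, Z-β}
  F2: {Z-γ, Z-ε}
  F3: {Z-α, Z-β, Z-δ}
  F4: {}
  F5: {Z-γ}
  F6: {Z-α, Z-β, Z-δ}
No single site covers all 5 demand points.
But {F2, F3} covers everything, so the minimum is 2.

2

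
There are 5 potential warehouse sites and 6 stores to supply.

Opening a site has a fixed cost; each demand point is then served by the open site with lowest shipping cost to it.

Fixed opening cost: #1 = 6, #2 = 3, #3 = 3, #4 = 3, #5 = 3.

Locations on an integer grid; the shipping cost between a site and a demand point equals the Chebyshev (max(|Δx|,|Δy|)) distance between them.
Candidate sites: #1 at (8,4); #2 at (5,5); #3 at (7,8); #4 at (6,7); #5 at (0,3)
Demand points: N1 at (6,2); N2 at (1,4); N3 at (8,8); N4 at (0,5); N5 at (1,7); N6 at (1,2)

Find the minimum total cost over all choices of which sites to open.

20

Open {#2, #5}: assign each demand point to its cheapest open site.
  N1→#2 3, N2→#5 1, N3→#2 3, N4→#5 2, N5→#2 4, N6→#5 1
  shipping cost 14, fixed 6 → total 20.
Compare {#3, #5}: shipping cost 15 + fixed 6 = 21.
Compare {#4, #5}: shipping cost 15 + fixed 6 = 21.
Compare {#2, #3, #5}: shipping cost 12 + fixed 9 = 21.
All other subsets cost ≥ 21. Minimum total cost: 20.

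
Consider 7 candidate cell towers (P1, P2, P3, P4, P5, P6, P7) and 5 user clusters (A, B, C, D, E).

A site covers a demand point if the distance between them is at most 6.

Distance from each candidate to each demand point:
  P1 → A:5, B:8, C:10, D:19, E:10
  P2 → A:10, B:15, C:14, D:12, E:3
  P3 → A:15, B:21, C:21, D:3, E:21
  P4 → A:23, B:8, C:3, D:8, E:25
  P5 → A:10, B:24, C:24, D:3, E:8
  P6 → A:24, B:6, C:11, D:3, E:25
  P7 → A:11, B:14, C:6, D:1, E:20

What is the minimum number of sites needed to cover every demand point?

4

Coverage sets (demand points within 6 of each site):
  P1: {A}
  P2: {E}
  P3: {D}
  P4: {C}
  P5: {D}
  P6: {B, D}
  P7: {C, D}
No 3 sites suffice: every size-3 union leaves at least one demand point uncovered.
But {P1, P2, P4, P6} covers everything, so the minimum is 4.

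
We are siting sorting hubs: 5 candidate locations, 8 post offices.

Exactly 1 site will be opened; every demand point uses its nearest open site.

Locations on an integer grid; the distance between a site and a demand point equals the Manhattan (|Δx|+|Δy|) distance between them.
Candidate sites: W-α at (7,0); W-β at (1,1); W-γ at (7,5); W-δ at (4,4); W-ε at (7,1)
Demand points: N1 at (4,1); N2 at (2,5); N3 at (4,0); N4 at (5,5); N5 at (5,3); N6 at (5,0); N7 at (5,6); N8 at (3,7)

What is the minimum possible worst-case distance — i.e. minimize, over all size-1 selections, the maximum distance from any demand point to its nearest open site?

5

Open {W-δ}.
  Farthest demand point is N6 at distance 5 (to W-δ); all others are ≤ 5.
With {W-γ} the worst case is 8.
With {W-β} the worst case is 9.
No size-1 selection achieves below 5.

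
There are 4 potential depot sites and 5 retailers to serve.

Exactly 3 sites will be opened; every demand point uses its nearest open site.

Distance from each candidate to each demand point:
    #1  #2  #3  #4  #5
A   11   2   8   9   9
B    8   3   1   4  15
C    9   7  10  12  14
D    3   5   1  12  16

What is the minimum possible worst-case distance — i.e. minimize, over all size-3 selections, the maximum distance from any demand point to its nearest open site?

Open {A, B, C}.
  Farthest demand point is #5 at distance 9 (to A); all others are ≤ 9.
With {A, B, D} the worst case is 9.
With {A, C, D} the worst case is 9.
No size-3 selection achieves below 9.

9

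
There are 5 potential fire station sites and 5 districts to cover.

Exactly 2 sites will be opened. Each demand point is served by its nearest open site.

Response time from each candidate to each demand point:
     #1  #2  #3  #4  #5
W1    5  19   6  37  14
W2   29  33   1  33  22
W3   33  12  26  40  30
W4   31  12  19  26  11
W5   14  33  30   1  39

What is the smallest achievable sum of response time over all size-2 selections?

Open {W1, W5}.
  #1→W1 5, #2→W1 19, #3→W1 6, #4→W5 1, #5→W1 14  ⇒ total 45.
Compare {W4, W5}: total 57.
Compare {W1, W4}: total 60.
No size-2 selection does better; minimum is 45.

45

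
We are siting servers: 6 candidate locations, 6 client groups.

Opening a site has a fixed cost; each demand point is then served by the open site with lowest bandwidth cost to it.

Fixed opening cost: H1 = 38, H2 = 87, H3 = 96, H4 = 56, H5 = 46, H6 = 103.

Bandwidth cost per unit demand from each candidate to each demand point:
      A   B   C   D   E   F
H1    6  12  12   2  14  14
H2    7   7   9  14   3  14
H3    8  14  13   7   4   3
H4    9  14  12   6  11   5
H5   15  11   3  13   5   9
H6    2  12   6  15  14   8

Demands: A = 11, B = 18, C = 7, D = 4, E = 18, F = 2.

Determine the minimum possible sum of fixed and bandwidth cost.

464

Open {H1, H2, H5}: assign each demand point to its cheapest open site.
  A→H1 11×6=66, B→H2 18×7=126, C→H5 7×3=21, D→H1 4×2=8, E→H2 18×3=54, F→H5 2×9=18
  bandwidth cost 293, fixed 171 → total 464.
Compare {H1, H2}: bandwidth cost 345 + fixed 125 = 470.
Compare {H2, H5}: bandwidth cost 348 + fixed 133 = 481.
Compare {H1, H5}: bandwidth cost 401 + fixed 84 = 485.
All other subsets cost ≥ 470. Minimum total cost: 464.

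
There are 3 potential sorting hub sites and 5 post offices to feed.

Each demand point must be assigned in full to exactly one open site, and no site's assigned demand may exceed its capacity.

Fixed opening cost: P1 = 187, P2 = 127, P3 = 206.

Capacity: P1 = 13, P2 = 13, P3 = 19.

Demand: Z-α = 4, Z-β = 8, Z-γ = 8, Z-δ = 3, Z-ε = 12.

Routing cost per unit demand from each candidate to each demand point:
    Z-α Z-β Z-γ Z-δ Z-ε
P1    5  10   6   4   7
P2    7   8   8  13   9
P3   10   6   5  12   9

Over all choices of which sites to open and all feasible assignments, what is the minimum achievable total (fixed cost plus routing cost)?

748

Open {P1, P2, P3}; cheapest assignment that respects the capacities:
  P1 (cap 13, load 7): Z-α, Z-δ — cost 4×5 + 3×4 = 32
  P2 (cap 13, load 12): Z-ε — cost 12×9 = 108
  P3 (cap 19, load 16): Z-β, Z-γ — cost 8×6 + 8×5 = 88
  Shipping 228, fixed 520 → total 748.
  Any other capacity-feasible assignment to {P1, P2, P3} ships for at least 228.
Total demand is 35 and no other set of sites has combined capacity ≥ 35, so {P1, P2, P3} is the only feasible choice of open sites. Minimum: 748.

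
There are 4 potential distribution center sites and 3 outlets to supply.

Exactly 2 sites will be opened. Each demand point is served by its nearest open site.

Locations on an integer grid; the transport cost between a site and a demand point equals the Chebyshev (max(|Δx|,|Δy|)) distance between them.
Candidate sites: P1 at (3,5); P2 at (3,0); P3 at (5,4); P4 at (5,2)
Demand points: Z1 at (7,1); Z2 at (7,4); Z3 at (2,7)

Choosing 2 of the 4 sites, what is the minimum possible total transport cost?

Open {P1, P4}.
  Z1→P4 2, Z2→P4 2, Z3→P1 2  ⇒ total 6.
Compare {P1, P3}: total 7.
Compare {P3, P4}: total 7.
No size-2 selection does better; minimum is 6.

6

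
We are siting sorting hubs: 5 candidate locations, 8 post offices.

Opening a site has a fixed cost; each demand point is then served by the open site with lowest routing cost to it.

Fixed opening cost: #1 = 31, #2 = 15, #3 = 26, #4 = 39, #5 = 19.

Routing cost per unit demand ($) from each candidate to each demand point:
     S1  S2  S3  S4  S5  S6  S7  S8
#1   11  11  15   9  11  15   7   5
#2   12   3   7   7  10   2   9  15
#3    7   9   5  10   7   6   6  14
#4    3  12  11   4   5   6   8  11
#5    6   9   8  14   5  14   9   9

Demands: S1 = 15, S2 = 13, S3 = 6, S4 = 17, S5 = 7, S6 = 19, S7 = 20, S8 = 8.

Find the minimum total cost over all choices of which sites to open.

Open {#1, #2, #3, #4}: assign each demand point to its cheapest open site.
  S1→#4 15×3=45, S2→#2 13×3=39, S3→#3 6×5=30, S4→#4 17×4=68, S5→#4 7×5=35, S6→#2 19×2=38, S7→#3 20×6=120, S8→#1 8×5=40
  routing cost 415, fixed 111 → total 526.
Compare {#1, #2, #4}: routing cost 447 + fixed 85 = 532.
Compare {#2, #3, #4}: routing cost 463 + fixed 80 = 543.
Compare {#1, #2, #3, #4, #5}: routing cost 415 + fixed 130 = 545.
All other subsets cost ≥ 532. Minimum total cost: 526.

526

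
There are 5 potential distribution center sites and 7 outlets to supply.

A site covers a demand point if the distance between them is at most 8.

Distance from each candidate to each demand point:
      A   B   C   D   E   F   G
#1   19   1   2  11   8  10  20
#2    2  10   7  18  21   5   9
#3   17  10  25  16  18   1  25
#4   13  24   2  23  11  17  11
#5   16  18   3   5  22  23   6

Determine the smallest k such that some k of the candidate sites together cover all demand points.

Coverage sets (demand points within 8 of each site):
  #1: {B, C, E}
  #2: {A, C, F}
  #3: {F}
  #4: {C}
  #5: {C, D, G}
No 2 sites suffice: every size-2 union leaves at least one demand point uncovered.
But {#1, #2, #5} covers everything, so the minimum is 3.

3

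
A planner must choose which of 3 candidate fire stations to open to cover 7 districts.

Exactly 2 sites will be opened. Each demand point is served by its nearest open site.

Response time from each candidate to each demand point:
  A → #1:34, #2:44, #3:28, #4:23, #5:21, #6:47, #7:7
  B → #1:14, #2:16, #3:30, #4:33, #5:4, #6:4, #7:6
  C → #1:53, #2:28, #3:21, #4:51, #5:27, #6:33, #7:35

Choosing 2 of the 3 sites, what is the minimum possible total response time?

Open {A, B}.
  #1→B 14, #2→B 16, #3→A 28, #4→A 23, #5→B 4, #6→B 4, #7→B 6  ⇒ total 95.
Compare {B, C}: total 98.
Compare {A, C}: total 167.

95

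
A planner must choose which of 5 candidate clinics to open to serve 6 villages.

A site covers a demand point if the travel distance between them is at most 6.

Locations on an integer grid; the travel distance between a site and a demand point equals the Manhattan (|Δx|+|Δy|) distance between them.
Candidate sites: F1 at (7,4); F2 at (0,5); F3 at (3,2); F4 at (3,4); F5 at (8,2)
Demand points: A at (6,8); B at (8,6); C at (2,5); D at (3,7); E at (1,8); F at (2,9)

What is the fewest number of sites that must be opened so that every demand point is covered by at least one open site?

2

Coverage sets (demand points within 6 of each site):
  F1: {A, B, C}
  F2: {C, D, E, F}
  F3: {C, D}
  F4: {C, D, E, F}
  F5: {B}
No single site covers all 6 demand points.
But {F1, F2} covers everything, so the minimum is 2.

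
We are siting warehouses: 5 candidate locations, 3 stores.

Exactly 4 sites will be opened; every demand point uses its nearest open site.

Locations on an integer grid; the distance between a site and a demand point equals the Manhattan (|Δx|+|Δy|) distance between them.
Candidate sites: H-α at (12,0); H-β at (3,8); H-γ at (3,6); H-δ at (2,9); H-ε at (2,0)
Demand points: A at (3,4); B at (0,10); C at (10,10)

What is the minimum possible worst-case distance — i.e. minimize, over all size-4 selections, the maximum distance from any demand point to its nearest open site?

9

Open {H-α, H-β, H-γ, H-δ}.
  Farthest demand point is C at distance 9 (to H-β); all others are ≤ 9.
With {H-α, H-β, H-γ, H-ε} the worst case is 9.
With {H-α, H-β, H-δ, H-ε} the worst case is 9.
No size-4 selection achieves below 9.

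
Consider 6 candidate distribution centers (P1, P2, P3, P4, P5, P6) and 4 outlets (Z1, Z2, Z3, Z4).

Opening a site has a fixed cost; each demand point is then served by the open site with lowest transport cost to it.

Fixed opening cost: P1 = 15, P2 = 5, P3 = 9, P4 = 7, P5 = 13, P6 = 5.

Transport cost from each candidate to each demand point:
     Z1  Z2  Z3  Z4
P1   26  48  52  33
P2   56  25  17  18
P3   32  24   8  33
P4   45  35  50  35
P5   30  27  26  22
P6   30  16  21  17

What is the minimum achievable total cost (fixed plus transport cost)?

85

Open {P3, P6}: assign each demand point to its cheapest open site.
  Z1→P6 30, Z2→P6 16, Z3→P3 8, Z4→P6 17
  transport cost 71, fixed 14 → total 85.
Compare {P6}: transport cost 84 + fixed 5 = 89.
Compare {P2, P6}: transport cost 80 + fixed 10 = 90.
Compare {P2, P3, P6}: transport cost 71 + fixed 19 = 90.
All other subsets cost ≥ 89. Minimum total cost: 85.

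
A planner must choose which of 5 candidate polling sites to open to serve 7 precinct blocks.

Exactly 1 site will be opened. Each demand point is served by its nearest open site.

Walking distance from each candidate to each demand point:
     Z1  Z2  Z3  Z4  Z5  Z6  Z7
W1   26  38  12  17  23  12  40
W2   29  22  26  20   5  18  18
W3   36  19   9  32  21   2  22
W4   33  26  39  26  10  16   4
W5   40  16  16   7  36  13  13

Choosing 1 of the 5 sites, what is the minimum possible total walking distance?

138

Open {W2}.
  Z1→W2 29, Z2→W2 22, Z3→W2 26, Z4→W2 20, Z5→W2 5, Z6→W2 18, Z7→W2 18  ⇒ total 138.
Compare {W3}: total 141.
Compare {W5}: total 141.
No size-1 selection does better; minimum is 138.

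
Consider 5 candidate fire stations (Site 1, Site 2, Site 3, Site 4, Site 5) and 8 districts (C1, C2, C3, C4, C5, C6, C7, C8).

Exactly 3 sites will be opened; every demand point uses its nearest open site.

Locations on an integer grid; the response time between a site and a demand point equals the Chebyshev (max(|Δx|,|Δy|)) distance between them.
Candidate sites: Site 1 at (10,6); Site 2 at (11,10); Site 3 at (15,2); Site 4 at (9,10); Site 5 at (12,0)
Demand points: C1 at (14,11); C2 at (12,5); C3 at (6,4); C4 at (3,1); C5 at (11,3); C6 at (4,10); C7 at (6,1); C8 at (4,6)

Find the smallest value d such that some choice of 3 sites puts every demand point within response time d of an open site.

Open {Site 1, Site 2, Site 3}.
  Farthest demand point is C4 at response time 7 (to Site 1); all others are ≤ 7.
With {Site 1, Site 2, Site 4} the worst case is 7.
With {Site 1, Site 2, Site 5} the worst case is 7.
No size-3 selection achieves below 7.

7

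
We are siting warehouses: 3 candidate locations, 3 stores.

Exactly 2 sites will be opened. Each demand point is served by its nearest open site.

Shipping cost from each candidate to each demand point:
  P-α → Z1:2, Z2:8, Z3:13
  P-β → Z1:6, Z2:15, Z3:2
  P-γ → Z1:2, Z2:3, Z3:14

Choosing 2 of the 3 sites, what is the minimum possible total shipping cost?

Open {P-β, P-γ}.
  Z1→P-γ 2, Z2→P-γ 3, Z3→P-β 2  ⇒ total 7.
Compare {P-α, P-β}: total 12.
Compare {P-α, P-γ}: total 18.

7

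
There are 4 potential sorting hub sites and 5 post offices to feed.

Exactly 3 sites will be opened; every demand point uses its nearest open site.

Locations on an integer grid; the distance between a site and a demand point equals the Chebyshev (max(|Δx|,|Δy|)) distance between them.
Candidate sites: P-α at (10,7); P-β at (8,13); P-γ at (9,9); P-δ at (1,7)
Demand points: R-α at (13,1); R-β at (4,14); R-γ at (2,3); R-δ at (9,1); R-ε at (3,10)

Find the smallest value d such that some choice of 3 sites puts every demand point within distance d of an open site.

6

Open {P-α, P-β, P-δ}.
  Farthest demand point is R-α at distance 6 (to P-α); all others are ≤ 6.
With {P-α, P-γ, P-δ} the worst case is 6.
With {P-α, P-β, P-γ} the worst case is 7.
No size-3 selection achieves below 6.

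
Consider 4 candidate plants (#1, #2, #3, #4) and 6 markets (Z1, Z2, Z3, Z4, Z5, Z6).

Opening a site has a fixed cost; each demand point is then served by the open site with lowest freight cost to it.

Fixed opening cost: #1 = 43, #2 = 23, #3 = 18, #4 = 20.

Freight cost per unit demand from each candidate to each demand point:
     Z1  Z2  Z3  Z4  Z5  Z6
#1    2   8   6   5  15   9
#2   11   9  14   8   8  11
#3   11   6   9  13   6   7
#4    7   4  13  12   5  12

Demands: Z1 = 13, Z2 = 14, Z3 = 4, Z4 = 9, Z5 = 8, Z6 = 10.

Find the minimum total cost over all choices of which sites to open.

Open {#1, #3, #4}: assign each demand point to its cheapest open site.
  Z1→#1 13×2=26, Z2→#4 14×4=56, Z3→#1 4×6=24, Z4→#1 9×5=45, Z5→#4 8×5=40, Z6→#3 10×7=70
  freight cost 261, fixed 81 → total 342.
Compare {#1, #4}: freight cost 281 + fixed 63 = 344.
Compare {#1, #3}: freight cost 297 + fixed 61 = 358.
Compare {#1, #2, #3, #4}: freight cost 261 + fixed 104 = 365.
All other subsets cost ≥ 344. Minimum total cost: 342.

342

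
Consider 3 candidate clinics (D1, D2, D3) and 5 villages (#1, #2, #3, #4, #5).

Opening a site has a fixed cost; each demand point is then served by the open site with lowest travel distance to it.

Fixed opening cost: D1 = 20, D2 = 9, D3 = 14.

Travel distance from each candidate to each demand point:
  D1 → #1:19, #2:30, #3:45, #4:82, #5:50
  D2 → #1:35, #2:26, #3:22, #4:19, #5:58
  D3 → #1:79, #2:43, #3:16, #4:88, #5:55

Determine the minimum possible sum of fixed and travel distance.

165

Open {D1, D2}: assign each demand point to its cheapest open site.
  #1→D1 19, #2→D2 26, #3→D2 22, #4→D2 19, #5→D1 50
  travel distance 136, fixed 29 → total 165.
Compare {D2}: travel distance 160 + fixed 9 = 169.
Compare {D1, D2, D3}: travel distance 130 + fixed 43 = 173.
Compare {D2, D3}: travel distance 151 + fixed 23 = 174.
All other subsets cost ≥ 169. Minimum total cost: 165.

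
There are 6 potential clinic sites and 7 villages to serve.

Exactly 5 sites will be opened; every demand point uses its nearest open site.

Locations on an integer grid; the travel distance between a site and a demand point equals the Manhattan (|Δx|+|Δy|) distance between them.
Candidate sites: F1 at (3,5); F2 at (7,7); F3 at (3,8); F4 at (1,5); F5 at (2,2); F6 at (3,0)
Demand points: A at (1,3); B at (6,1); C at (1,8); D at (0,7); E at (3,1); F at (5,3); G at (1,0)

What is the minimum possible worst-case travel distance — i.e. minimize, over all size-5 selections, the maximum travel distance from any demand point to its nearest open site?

4

Open {F1, F2, F3, F4, F6}.
  Farthest demand point is B at travel distance 4 (to F6); all others are ≤ 4.
With {F1, F2, F3, F5, F6} the worst case is 4.
With {F1, F2, F4, F5, F6} the worst case is 4.
No size-5 selection achieves below 4.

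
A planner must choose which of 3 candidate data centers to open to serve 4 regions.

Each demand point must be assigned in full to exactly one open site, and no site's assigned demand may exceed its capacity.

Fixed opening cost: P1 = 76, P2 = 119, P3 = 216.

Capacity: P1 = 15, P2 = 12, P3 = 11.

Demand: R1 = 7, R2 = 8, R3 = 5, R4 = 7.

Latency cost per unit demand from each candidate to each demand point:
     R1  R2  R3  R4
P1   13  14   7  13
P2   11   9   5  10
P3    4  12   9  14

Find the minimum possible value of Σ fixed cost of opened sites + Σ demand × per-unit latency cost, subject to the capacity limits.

Open {P1, P2}; cheapest assignment that respects the capacities:
  P1 (cap 15, load 15): R1, R2 — cost 7×13 + 8×14 = 203
  P2 (cap 12, load 12): R3, R4 — cost 5×5 + 7×10 = 95
  Shipping 298, fixed 195 → total 493.
  Any other capacity-feasible assignment to {P1, P2} ships for at least 298.
Compare {P1, P2, P3}: its best feasible assignment gives total 637.
Every other set of open sites that can feasibly serve all demand totals ≥ 637 even under its best assignment. Minimum: 493.

493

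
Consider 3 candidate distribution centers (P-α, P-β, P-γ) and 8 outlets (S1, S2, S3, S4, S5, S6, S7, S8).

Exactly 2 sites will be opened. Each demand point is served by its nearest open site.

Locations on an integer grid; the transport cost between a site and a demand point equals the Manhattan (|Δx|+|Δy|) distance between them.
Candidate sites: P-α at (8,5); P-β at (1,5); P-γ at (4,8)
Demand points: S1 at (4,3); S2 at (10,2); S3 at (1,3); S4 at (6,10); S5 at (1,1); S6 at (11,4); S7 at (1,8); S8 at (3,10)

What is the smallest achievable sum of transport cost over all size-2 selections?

37

Open {P-α, P-β}.
  S1→P-β 5, S2→P-α 5, S3→P-β 2, S4→P-α 7, S5→P-β 4, S6→P-α 4, S7→P-β 3, S8→P-β 7  ⇒ total 37.
Compare {P-α, P-γ}: total 42.
Compare {P-β, P-γ}: total 44.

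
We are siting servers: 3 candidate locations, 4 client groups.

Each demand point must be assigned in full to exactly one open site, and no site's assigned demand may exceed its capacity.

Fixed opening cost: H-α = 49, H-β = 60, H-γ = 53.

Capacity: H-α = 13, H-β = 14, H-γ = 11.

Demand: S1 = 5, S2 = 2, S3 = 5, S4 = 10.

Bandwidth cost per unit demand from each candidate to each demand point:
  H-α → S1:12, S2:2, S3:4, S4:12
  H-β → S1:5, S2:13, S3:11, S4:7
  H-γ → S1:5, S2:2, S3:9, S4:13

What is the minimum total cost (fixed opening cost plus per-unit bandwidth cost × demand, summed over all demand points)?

263

Open {H-α, H-β}; cheapest assignment that respects the capacities:
  H-α (cap 13, load 12): S1, S2, S3 — cost 5×12 + 2×2 + 5×4 = 84
  H-β (cap 14, load 10): S4 — cost 10×7 = 70
  Shipping 154, fixed 109 → total 263.
  Any other capacity-feasible assignment to {H-α, H-β} ships for at least 154.
Compare {H-β, H-γ}: its best feasible assignment gives total 279.
Compare {H-α, H-β, H-γ}: its best feasible assignment gives total 281.
Every other set of open sites that can feasibly serve all demand totals ≥ 279 even under its best assignment. Minimum: 263.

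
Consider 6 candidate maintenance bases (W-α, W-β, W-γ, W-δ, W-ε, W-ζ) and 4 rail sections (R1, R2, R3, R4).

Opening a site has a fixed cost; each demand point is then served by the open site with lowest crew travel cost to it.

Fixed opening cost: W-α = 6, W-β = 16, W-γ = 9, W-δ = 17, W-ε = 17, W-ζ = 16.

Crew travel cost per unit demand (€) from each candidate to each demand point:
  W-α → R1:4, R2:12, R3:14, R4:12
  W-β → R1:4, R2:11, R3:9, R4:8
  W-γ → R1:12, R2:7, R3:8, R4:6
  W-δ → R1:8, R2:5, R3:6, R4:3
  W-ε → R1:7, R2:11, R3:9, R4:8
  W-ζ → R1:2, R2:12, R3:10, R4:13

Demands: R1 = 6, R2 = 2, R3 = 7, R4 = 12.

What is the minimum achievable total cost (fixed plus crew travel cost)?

Open {W-δ, W-ζ}: assign each demand point to its cheapest open site.
  R1→W-ζ 6×2=12, R2→W-δ 2×5=10, R3→W-δ 7×6=42, R4→W-δ 12×3=36
  crew travel cost 100, fixed 33 → total 133.
Compare {W-α, W-δ}: crew travel cost 112 + fixed 23 = 135.
Compare {W-α, W-δ, W-ζ}: crew travel cost 100 + fixed 39 = 139.
Compare {W-γ, W-δ, W-ζ}: crew travel cost 100 + fixed 42 = 142.
All other subsets cost ≥ 135. Minimum total cost: 133.

133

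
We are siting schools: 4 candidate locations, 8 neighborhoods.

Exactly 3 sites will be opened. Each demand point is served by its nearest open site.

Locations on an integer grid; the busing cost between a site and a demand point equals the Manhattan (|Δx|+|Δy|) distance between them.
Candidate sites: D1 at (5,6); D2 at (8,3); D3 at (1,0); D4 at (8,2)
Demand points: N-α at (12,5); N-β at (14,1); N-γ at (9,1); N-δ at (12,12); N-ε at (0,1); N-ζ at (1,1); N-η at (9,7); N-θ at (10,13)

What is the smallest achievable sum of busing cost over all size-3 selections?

48

Open {D2, D3, D4}.
  N-α→D2 6, N-β→D4 7, N-γ→D4 2, N-δ→D2 13, N-ε→D3 2, N-ζ→D3 1, N-η→D2 5, N-θ→D2 12  ⇒ total 48.
Compare {D1, D3, D4}: total 49.
Compare {D1, D2, D3}: total 50.
No size-3 selection does better; minimum is 48.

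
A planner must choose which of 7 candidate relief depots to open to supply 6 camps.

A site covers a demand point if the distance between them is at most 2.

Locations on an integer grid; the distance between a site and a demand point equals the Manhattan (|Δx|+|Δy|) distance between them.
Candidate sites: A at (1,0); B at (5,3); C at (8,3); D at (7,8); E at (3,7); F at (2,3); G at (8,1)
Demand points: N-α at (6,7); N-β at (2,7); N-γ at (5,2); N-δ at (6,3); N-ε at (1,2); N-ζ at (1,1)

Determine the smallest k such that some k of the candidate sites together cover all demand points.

Coverage sets (demand points within 2 of each site):
  A: {N-ε, N-ζ}
  B: {N-γ, N-δ}
  C: {N-δ}
  D: {N-α}
  E: {N-β}
  F: {N-ε}
  G: {}
No 3 sites suffice: every size-3 union leaves at least one demand point uncovered.
But {A, B, D, E} covers everything, so the minimum is 4.

4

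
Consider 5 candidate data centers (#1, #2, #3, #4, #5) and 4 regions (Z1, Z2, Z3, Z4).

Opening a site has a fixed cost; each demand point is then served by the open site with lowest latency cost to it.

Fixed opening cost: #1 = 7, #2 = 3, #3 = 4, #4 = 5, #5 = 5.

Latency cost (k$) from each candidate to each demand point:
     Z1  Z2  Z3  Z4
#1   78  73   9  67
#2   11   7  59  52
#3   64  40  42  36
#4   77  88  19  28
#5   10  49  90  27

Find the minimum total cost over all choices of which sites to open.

Open {#1, #2, #5}: assign each demand point to its cheapest open site.
  Z1→#5 10, Z2→#2 7, Z3→#1 9, Z4→#5 27
  latency cost 53, fixed 15 → total 68.
Compare {#1, #2, #4}: latency cost 55 + fixed 15 = 70.
Compare {#1, #2, #3, #5}: latency cost 53 + fixed 19 = 72.
Compare {#2, #4}: latency cost 65 + fixed 8 = 73.
All other subsets cost ≥ 70. Minimum total cost: 68.

68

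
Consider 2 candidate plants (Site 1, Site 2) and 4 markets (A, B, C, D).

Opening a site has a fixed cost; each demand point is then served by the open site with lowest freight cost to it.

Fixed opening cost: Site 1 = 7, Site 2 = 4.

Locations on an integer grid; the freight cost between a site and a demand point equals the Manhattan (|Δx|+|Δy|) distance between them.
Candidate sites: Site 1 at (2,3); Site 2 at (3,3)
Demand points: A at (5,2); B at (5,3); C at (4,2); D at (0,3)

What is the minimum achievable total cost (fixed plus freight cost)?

Open {Site 2}: assign each demand point to its cheapest open site.
  A→Site 2 3, B→Site 2 2, C→Site 2 2, D→Site 2 3
  freight cost 10, fixed 4 → total 14.
Compare {Site 1}: freight cost 12 + fixed 7 = 19.
Compare {Site 1, Site 2}: freight cost 9 + fixed 11 = 20.

14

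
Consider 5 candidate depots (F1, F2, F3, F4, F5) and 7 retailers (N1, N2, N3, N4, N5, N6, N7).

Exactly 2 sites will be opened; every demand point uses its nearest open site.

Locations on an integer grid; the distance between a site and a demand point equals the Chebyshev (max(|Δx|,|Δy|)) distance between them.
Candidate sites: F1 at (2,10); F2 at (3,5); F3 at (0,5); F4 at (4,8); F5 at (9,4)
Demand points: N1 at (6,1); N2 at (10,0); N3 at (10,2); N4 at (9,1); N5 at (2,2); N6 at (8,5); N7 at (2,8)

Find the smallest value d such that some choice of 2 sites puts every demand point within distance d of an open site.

4

Open {F2, F5}.
  Farthest demand point is N2 at distance 4 (to F5); all others are ≤ 4.
With {F3, F5} the worst case is 4.
With {F4, F5} the worst case is 6.
No size-2 selection achieves below 4.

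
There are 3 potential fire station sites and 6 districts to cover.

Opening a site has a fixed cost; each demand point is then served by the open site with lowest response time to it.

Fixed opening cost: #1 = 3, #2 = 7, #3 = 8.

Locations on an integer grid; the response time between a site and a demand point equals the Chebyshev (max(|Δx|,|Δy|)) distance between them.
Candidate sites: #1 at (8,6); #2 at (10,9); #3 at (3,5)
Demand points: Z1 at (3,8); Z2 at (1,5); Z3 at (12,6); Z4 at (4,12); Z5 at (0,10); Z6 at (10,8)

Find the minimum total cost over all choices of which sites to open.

33

Open {#1, #3}: assign each demand point to its cheapest open site.
  Z1→#3 3, Z2→#3 2, Z3→#1 4, Z4→#1 6, Z5→#3 5, Z6→#1 2
  response time 22, fixed 11 → total 33.
Compare {#1}: response time 32 + fixed 3 = 35.
Compare {#2, #3}: response time 20 + fixed 15 = 35.
Compare {#1, #2, #3}: response time 20 + fixed 18 = 38.
All other subsets cost ≥ 35. Minimum total cost: 33.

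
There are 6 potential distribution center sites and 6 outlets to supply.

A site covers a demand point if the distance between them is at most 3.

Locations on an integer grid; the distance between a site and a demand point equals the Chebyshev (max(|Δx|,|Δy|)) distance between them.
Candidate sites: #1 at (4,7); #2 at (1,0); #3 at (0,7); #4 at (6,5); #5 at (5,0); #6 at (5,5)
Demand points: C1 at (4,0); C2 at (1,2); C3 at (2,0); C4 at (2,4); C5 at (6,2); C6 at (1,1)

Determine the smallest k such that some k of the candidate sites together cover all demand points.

Coverage sets (demand points within 3 of each site):
  #1: {C4}
  #2: {C1, C2, C3, C6}
  #3: {C4}
  #4: {C5}
  #5: {C1, C3, C5}
  #6: {C4, C5}
No single site covers all 6 demand points.
But {#2, #6} covers everything, so the minimum is 2.

2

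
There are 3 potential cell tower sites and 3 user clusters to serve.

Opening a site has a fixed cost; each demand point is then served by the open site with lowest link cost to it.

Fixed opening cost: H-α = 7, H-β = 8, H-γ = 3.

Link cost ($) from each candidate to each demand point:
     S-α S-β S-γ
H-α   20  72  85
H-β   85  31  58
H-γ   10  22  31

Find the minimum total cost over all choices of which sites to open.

Open {H-γ}: assign each demand point to its cheapest open site.
  S-α→H-γ 10, S-β→H-γ 22, S-γ→H-γ 31
  link cost 63, fixed 3 → total 66.
Compare {H-α, H-γ}: link cost 63 + fixed 10 = 73.
Compare {H-β, H-γ}: link cost 63 + fixed 11 = 74.
Compare {H-α, H-β, H-γ}: link cost 63 + fixed 18 = 81.
All other subsets cost ≥ 73. Minimum total cost: 66.

66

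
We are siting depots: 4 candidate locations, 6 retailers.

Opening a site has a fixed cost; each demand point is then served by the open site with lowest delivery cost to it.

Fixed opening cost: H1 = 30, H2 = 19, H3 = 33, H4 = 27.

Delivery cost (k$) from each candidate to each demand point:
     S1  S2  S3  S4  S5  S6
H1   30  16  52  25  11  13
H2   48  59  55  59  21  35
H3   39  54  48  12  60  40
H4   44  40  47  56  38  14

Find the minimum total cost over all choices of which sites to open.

Open {H1}: assign each demand point to its cheapest open site.
  S1→H1 30, S2→H1 16, S3→H1 52, S4→H1 25, S5→H1 11, S6→H1 13
  delivery cost 147, fixed 30 → total 177.
Compare {H1, H3}: delivery cost 130 + fixed 63 = 193.
Compare {H1, H2}: delivery cost 147 + fixed 49 = 196.
Compare {H1, H4}: delivery cost 142 + fixed 57 = 199.
All other subsets cost ≥ 193. Minimum total cost: 177.

177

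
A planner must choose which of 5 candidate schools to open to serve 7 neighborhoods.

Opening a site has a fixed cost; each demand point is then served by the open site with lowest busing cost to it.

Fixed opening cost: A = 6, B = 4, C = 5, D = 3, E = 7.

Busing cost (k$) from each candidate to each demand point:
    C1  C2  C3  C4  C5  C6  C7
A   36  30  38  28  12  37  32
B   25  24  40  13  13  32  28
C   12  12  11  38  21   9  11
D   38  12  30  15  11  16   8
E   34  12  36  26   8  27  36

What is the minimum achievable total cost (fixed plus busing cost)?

Open {C, D}: assign each demand point to its cheapest open site.
  C1→C 12, C2→C 12, C3→C 11, C4→D 15, C5→D 11, C6→C 9, C7→D 8
  busing cost 78, fixed 8 → total 86.
Compare {B, C, D}: busing cost 76 + fixed 12 = 88.
Compare {B, C}: busing cost 81 + fixed 9 = 90.
Compare {C, D, E}: busing cost 75 + fixed 15 = 90.
All other subsets cost ≥ 88. Minimum total cost: 86.

86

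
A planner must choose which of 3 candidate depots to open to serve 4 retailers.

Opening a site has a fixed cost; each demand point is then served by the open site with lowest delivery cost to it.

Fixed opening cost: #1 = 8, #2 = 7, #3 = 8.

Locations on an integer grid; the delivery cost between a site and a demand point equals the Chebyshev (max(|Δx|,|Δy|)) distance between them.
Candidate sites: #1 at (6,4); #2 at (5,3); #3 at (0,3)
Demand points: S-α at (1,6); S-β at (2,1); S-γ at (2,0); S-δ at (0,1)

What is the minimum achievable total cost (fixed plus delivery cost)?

18

Open {#3}: assign each demand point to its cheapest open site.
  S-α→#3 3, S-β→#3 2, S-γ→#3 3, S-δ→#3 2
  delivery cost 10, fixed 8 → total 18.
Compare {#2}: delivery cost 15 + fixed 7 = 22.
Compare {#2, #3}: delivery cost 10 + fixed 15 = 25.
Compare {#1, #3}: delivery cost 10 + fixed 16 = 26.
All other subsets cost ≥ 22. Minimum total cost: 18.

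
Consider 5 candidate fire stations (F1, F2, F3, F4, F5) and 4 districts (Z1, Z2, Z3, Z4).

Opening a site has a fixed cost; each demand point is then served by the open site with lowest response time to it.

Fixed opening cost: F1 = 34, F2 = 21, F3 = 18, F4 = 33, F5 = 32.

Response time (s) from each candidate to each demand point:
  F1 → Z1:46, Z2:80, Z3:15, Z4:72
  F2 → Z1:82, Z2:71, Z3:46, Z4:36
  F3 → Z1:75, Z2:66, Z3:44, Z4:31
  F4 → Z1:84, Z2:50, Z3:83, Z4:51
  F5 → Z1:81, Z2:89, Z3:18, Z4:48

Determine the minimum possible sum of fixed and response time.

Open {F1, F3}: assign each demand point to its cheapest open site.
  Z1→F1 46, Z2→F3 66, Z3→F1 15, Z4→F3 31
  response time 158, fixed 52 → total 210.
Compare {F1, F2}: response time 168 + fixed 55 = 223.
Compare {F1, F3, F4}: response time 142 + fixed 85 = 227.
Compare {F1, F4}: response time 162 + fixed 67 = 229.
All other subsets cost ≥ 223. Minimum total cost: 210.

210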